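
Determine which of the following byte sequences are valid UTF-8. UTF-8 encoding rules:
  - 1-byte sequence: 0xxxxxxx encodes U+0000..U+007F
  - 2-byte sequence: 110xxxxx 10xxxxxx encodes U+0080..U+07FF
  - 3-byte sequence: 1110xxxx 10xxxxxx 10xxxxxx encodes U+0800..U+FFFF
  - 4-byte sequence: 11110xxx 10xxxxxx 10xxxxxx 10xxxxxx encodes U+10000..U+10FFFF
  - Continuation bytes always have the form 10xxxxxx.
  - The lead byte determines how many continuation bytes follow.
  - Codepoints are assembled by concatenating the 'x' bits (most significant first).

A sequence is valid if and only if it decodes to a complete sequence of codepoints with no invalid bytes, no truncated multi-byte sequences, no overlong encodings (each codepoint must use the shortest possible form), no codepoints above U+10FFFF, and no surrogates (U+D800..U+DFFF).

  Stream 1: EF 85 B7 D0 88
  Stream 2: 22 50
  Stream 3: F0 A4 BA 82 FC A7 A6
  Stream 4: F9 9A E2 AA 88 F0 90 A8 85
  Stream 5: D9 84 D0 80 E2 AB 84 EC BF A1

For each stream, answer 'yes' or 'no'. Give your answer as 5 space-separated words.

Stream 1: decodes cleanly. VALID
Stream 2: decodes cleanly. VALID
Stream 3: error at byte offset 4. INVALID
Stream 4: error at byte offset 0. INVALID
Stream 5: decodes cleanly. VALID

Answer: yes yes no no yes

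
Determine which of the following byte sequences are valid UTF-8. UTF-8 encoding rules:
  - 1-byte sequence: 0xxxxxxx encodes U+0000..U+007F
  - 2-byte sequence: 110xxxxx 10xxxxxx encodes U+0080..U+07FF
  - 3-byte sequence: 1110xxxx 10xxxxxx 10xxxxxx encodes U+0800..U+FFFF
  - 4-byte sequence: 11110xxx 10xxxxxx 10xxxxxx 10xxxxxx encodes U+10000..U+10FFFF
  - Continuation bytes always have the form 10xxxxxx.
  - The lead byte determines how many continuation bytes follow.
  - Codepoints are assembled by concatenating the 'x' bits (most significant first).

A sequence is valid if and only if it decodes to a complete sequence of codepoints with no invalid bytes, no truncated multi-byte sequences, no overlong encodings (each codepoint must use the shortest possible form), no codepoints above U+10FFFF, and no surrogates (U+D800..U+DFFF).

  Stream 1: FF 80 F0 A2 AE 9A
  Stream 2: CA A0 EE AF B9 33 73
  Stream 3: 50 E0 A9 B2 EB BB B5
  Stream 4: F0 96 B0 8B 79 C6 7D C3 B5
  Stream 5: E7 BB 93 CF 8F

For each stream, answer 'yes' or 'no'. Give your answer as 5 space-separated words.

Stream 1: error at byte offset 0. INVALID
Stream 2: decodes cleanly. VALID
Stream 3: decodes cleanly. VALID
Stream 4: error at byte offset 6. INVALID
Stream 5: decodes cleanly. VALID

Answer: no yes yes no yes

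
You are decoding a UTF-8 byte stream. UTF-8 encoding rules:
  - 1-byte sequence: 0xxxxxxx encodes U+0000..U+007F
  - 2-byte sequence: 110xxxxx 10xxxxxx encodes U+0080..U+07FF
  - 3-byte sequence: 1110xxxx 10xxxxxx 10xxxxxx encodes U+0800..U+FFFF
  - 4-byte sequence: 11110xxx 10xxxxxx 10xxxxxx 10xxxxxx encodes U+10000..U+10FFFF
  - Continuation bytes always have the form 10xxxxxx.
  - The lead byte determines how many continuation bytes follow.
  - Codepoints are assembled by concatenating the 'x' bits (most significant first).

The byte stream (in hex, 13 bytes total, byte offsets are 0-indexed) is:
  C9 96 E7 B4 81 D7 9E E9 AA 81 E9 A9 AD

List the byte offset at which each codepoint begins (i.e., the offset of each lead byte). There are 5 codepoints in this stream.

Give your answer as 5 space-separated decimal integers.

Byte[0]=C9: 2-byte lead, need 1 cont bytes. acc=0x9
Byte[1]=96: continuation. acc=(acc<<6)|0x16=0x256
Completed: cp=U+0256 (starts at byte 0)
Byte[2]=E7: 3-byte lead, need 2 cont bytes. acc=0x7
Byte[3]=B4: continuation. acc=(acc<<6)|0x34=0x1F4
Byte[4]=81: continuation. acc=(acc<<6)|0x01=0x7D01
Completed: cp=U+7D01 (starts at byte 2)
Byte[5]=D7: 2-byte lead, need 1 cont bytes. acc=0x17
Byte[6]=9E: continuation. acc=(acc<<6)|0x1E=0x5DE
Completed: cp=U+05DE (starts at byte 5)
Byte[7]=E9: 3-byte lead, need 2 cont bytes. acc=0x9
Byte[8]=AA: continuation. acc=(acc<<6)|0x2A=0x26A
Byte[9]=81: continuation. acc=(acc<<6)|0x01=0x9A81
Completed: cp=U+9A81 (starts at byte 7)
Byte[10]=E9: 3-byte lead, need 2 cont bytes. acc=0x9
Byte[11]=A9: continuation. acc=(acc<<6)|0x29=0x269
Byte[12]=AD: continuation. acc=(acc<<6)|0x2D=0x9A6D
Completed: cp=U+9A6D (starts at byte 10)

Answer: 0 2 5 7 10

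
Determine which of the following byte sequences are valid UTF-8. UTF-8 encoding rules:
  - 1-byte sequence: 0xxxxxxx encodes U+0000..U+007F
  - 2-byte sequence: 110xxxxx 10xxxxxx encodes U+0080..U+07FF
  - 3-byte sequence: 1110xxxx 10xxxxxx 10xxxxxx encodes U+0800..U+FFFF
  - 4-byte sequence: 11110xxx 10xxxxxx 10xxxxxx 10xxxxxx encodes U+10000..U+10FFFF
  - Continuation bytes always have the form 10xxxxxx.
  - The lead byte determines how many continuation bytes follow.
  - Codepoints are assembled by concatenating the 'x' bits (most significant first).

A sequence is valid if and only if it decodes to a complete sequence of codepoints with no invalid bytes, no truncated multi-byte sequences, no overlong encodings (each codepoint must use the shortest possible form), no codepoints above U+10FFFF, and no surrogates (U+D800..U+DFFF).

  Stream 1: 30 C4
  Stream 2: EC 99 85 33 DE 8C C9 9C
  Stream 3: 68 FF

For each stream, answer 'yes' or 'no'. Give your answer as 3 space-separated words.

Answer: no yes no

Derivation:
Stream 1: error at byte offset 2. INVALID
Stream 2: decodes cleanly. VALID
Stream 3: error at byte offset 1. INVALID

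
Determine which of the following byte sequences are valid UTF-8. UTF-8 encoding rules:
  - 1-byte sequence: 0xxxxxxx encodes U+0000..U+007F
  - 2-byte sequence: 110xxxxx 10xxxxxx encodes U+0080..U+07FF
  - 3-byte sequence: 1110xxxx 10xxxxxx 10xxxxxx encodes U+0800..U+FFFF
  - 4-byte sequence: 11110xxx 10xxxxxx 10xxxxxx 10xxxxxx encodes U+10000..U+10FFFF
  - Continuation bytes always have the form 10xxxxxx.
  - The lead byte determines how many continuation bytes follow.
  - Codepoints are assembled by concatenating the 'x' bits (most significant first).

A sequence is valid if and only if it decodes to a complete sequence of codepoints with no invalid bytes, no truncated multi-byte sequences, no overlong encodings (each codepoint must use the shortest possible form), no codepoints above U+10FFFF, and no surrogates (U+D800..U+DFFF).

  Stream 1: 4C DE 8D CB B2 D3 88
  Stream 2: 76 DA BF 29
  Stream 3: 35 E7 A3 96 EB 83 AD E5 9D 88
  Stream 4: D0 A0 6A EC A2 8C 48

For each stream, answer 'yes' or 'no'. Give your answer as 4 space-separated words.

Stream 1: decodes cleanly. VALID
Stream 2: decodes cleanly. VALID
Stream 3: decodes cleanly. VALID
Stream 4: decodes cleanly. VALID

Answer: yes yes yes yes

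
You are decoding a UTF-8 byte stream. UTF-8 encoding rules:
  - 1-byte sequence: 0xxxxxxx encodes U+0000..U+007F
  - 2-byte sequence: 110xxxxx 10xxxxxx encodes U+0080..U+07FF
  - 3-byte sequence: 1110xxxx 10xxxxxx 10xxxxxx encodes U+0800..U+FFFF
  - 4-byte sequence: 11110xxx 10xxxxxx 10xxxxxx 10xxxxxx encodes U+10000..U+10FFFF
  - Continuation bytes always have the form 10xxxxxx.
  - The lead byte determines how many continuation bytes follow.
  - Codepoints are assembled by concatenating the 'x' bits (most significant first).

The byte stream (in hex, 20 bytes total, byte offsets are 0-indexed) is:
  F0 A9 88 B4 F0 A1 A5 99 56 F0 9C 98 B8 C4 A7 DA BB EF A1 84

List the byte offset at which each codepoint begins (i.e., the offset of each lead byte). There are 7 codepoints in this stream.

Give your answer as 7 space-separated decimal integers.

Answer: 0 4 8 9 13 15 17

Derivation:
Byte[0]=F0: 4-byte lead, need 3 cont bytes. acc=0x0
Byte[1]=A9: continuation. acc=(acc<<6)|0x29=0x29
Byte[2]=88: continuation. acc=(acc<<6)|0x08=0xA48
Byte[3]=B4: continuation. acc=(acc<<6)|0x34=0x29234
Completed: cp=U+29234 (starts at byte 0)
Byte[4]=F0: 4-byte lead, need 3 cont bytes. acc=0x0
Byte[5]=A1: continuation. acc=(acc<<6)|0x21=0x21
Byte[6]=A5: continuation. acc=(acc<<6)|0x25=0x865
Byte[7]=99: continuation. acc=(acc<<6)|0x19=0x21959
Completed: cp=U+21959 (starts at byte 4)
Byte[8]=56: 1-byte ASCII. cp=U+0056
Byte[9]=F0: 4-byte lead, need 3 cont bytes. acc=0x0
Byte[10]=9C: continuation. acc=(acc<<6)|0x1C=0x1C
Byte[11]=98: continuation. acc=(acc<<6)|0x18=0x718
Byte[12]=B8: continuation. acc=(acc<<6)|0x38=0x1C638
Completed: cp=U+1C638 (starts at byte 9)
Byte[13]=C4: 2-byte lead, need 1 cont bytes. acc=0x4
Byte[14]=A7: continuation. acc=(acc<<6)|0x27=0x127
Completed: cp=U+0127 (starts at byte 13)
Byte[15]=DA: 2-byte lead, need 1 cont bytes. acc=0x1A
Byte[16]=BB: continuation. acc=(acc<<6)|0x3B=0x6BB
Completed: cp=U+06BB (starts at byte 15)
Byte[17]=EF: 3-byte lead, need 2 cont bytes. acc=0xF
Byte[18]=A1: continuation. acc=(acc<<6)|0x21=0x3E1
Byte[19]=84: continuation. acc=(acc<<6)|0x04=0xF844
Completed: cp=U+F844 (starts at byte 17)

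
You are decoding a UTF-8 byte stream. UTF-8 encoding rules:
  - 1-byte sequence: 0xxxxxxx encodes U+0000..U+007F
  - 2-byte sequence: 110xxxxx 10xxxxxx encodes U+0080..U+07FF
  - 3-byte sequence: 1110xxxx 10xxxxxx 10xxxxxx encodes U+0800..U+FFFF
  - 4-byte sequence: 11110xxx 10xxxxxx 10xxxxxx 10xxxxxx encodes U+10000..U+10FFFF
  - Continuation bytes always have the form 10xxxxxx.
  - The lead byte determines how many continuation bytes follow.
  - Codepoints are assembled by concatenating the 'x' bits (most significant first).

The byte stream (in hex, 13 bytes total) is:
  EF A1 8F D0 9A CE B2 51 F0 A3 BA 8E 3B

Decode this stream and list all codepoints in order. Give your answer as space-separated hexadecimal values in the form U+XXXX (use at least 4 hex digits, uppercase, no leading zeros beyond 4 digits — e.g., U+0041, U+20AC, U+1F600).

Answer: U+F84F U+041A U+03B2 U+0051 U+23E8E U+003B

Derivation:
Byte[0]=EF: 3-byte lead, need 2 cont bytes. acc=0xF
Byte[1]=A1: continuation. acc=(acc<<6)|0x21=0x3E1
Byte[2]=8F: continuation. acc=(acc<<6)|0x0F=0xF84F
Completed: cp=U+F84F (starts at byte 0)
Byte[3]=D0: 2-byte lead, need 1 cont bytes. acc=0x10
Byte[4]=9A: continuation. acc=(acc<<6)|0x1A=0x41A
Completed: cp=U+041A (starts at byte 3)
Byte[5]=CE: 2-byte lead, need 1 cont bytes. acc=0xE
Byte[6]=B2: continuation. acc=(acc<<6)|0x32=0x3B2
Completed: cp=U+03B2 (starts at byte 5)
Byte[7]=51: 1-byte ASCII. cp=U+0051
Byte[8]=F0: 4-byte lead, need 3 cont bytes. acc=0x0
Byte[9]=A3: continuation. acc=(acc<<6)|0x23=0x23
Byte[10]=BA: continuation. acc=(acc<<6)|0x3A=0x8FA
Byte[11]=8E: continuation. acc=(acc<<6)|0x0E=0x23E8E
Completed: cp=U+23E8E (starts at byte 8)
Byte[12]=3B: 1-byte ASCII. cp=U+003B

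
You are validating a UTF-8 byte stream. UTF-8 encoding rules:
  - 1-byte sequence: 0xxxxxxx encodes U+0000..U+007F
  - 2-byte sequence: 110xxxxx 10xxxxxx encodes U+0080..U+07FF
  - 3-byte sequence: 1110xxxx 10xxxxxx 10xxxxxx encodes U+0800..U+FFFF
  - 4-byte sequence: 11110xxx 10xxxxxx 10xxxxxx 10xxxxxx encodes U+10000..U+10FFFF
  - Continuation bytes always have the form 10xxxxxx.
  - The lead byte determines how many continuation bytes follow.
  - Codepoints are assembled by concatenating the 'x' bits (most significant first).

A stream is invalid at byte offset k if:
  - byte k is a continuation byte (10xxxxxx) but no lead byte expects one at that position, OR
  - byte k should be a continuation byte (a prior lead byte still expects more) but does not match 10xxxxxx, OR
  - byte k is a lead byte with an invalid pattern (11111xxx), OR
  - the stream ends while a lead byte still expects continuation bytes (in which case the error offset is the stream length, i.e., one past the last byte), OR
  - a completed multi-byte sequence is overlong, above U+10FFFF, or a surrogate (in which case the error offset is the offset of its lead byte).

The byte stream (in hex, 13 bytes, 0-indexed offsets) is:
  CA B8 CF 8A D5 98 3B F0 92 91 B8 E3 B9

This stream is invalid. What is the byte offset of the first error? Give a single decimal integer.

Byte[0]=CA: 2-byte lead, need 1 cont bytes. acc=0xA
Byte[1]=B8: continuation. acc=(acc<<6)|0x38=0x2B8
Completed: cp=U+02B8 (starts at byte 0)
Byte[2]=CF: 2-byte lead, need 1 cont bytes. acc=0xF
Byte[3]=8A: continuation. acc=(acc<<6)|0x0A=0x3CA
Completed: cp=U+03CA (starts at byte 2)
Byte[4]=D5: 2-byte lead, need 1 cont bytes. acc=0x15
Byte[5]=98: continuation. acc=(acc<<6)|0x18=0x558
Completed: cp=U+0558 (starts at byte 4)
Byte[6]=3B: 1-byte ASCII. cp=U+003B
Byte[7]=F0: 4-byte lead, need 3 cont bytes. acc=0x0
Byte[8]=92: continuation. acc=(acc<<6)|0x12=0x12
Byte[9]=91: continuation. acc=(acc<<6)|0x11=0x491
Byte[10]=B8: continuation. acc=(acc<<6)|0x38=0x12478
Completed: cp=U+12478 (starts at byte 7)
Byte[11]=E3: 3-byte lead, need 2 cont bytes. acc=0x3
Byte[12]=B9: continuation. acc=(acc<<6)|0x39=0xF9
Byte[13]: stream ended, expected continuation. INVALID

Answer: 13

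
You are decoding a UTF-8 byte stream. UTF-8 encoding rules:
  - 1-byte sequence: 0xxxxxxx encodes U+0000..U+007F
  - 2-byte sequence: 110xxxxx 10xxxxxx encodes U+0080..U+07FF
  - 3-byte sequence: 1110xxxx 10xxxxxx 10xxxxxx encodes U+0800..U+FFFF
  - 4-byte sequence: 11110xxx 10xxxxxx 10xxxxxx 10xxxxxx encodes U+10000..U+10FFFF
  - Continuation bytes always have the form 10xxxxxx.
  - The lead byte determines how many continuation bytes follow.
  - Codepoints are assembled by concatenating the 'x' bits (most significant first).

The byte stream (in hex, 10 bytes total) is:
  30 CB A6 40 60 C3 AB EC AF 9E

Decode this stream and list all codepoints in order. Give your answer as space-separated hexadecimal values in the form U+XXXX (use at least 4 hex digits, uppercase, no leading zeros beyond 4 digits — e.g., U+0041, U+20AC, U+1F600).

Byte[0]=30: 1-byte ASCII. cp=U+0030
Byte[1]=CB: 2-byte lead, need 1 cont bytes. acc=0xB
Byte[2]=A6: continuation. acc=(acc<<6)|0x26=0x2E6
Completed: cp=U+02E6 (starts at byte 1)
Byte[3]=40: 1-byte ASCII. cp=U+0040
Byte[4]=60: 1-byte ASCII. cp=U+0060
Byte[5]=C3: 2-byte lead, need 1 cont bytes. acc=0x3
Byte[6]=AB: continuation. acc=(acc<<6)|0x2B=0xEB
Completed: cp=U+00EB (starts at byte 5)
Byte[7]=EC: 3-byte lead, need 2 cont bytes. acc=0xC
Byte[8]=AF: continuation. acc=(acc<<6)|0x2F=0x32F
Byte[9]=9E: continuation. acc=(acc<<6)|0x1E=0xCBDE
Completed: cp=U+CBDE (starts at byte 7)

Answer: U+0030 U+02E6 U+0040 U+0060 U+00EB U+CBDE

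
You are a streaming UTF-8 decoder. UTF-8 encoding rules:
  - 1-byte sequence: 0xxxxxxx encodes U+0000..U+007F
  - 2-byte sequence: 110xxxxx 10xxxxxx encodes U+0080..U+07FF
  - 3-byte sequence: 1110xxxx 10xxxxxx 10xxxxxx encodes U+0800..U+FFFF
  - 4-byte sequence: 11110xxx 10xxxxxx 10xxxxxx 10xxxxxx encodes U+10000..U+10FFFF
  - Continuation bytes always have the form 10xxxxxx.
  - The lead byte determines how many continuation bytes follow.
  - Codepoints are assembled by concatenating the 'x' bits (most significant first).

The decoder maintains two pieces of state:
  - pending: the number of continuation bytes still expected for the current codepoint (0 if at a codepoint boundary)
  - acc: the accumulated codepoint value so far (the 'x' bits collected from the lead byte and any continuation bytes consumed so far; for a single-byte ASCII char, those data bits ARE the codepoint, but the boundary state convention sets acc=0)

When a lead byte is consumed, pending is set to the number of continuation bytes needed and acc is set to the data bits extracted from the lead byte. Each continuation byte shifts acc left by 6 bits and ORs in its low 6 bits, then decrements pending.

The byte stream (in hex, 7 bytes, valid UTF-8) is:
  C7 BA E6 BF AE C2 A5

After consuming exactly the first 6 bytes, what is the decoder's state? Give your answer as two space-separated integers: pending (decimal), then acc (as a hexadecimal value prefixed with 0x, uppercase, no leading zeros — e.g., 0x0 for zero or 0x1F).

Byte[0]=C7: 2-byte lead. pending=1, acc=0x7
Byte[1]=BA: continuation. acc=(acc<<6)|0x3A=0x1FA, pending=0
Byte[2]=E6: 3-byte lead. pending=2, acc=0x6
Byte[3]=BF: continuation. acc=(acc<<6)|0x3F=0x1BF, pending=1
Byte[4]=AE: continuation. acc=(acc<<6)|0x2E=0x6FEE, pending=0
Byte[5]=C2: 2-byte lead. pending=1, acc=0x2

Answer: 1 0x2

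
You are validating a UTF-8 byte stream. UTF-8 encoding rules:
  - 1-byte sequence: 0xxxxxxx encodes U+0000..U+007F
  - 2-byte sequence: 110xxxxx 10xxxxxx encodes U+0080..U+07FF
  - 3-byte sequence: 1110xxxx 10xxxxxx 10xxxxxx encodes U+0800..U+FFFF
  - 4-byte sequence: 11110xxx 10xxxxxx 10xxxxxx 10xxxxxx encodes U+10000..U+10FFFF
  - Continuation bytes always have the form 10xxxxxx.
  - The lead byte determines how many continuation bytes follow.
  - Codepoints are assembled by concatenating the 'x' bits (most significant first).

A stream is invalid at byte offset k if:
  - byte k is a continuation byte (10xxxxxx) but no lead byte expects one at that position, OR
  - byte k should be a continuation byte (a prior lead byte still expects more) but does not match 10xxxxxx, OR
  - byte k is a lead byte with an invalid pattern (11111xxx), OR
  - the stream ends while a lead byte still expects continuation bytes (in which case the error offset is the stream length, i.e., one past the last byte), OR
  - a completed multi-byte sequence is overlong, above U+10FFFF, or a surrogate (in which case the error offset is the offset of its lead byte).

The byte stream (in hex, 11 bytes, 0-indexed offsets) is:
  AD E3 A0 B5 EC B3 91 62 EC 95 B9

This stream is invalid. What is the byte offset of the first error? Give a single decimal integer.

Answer: 0

Derivation:
Byte[0]=AD: INVALID lead byte (not 0xxx/110x/1110/11110)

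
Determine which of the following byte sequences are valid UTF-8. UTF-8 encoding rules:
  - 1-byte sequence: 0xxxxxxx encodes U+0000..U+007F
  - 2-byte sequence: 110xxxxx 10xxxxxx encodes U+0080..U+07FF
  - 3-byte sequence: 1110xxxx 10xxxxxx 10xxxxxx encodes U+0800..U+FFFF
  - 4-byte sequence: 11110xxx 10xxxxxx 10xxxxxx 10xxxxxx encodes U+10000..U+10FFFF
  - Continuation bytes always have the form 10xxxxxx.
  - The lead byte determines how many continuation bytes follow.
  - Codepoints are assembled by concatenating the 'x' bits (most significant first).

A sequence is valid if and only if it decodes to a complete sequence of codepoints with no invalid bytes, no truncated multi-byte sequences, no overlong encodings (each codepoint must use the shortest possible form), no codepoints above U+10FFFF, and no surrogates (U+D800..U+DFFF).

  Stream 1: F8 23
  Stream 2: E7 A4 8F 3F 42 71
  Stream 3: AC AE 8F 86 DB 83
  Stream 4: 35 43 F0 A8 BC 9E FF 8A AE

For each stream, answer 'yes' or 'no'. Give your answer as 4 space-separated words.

Stream 1: error at byte offset 0. INVALID
Stream 2: decodes cleanly. VALID
Stream 3: error at byte offset 0. INVALID
Stream 4: error at byte offset 6. INVALID

Answer: no yes no no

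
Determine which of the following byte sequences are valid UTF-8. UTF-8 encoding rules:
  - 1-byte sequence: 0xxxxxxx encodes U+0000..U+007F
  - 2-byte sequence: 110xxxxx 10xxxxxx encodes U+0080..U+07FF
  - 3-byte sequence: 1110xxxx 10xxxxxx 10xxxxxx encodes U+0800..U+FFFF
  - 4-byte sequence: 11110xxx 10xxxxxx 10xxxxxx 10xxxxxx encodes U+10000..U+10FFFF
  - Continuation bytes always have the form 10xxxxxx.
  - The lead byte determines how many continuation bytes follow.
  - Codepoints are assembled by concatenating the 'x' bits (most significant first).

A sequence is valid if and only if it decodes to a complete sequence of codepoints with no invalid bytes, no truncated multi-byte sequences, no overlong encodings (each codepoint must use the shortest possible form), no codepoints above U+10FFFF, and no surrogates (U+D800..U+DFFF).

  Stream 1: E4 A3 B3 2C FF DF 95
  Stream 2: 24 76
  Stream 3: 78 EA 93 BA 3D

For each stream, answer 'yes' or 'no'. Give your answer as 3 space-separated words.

Answer: no yes yes

Derivation:
Stream 1: error at byte offset 4. INVALID
Stream 2: decodes cleanly. VALID
Stream 3: decodes cleanly. VALID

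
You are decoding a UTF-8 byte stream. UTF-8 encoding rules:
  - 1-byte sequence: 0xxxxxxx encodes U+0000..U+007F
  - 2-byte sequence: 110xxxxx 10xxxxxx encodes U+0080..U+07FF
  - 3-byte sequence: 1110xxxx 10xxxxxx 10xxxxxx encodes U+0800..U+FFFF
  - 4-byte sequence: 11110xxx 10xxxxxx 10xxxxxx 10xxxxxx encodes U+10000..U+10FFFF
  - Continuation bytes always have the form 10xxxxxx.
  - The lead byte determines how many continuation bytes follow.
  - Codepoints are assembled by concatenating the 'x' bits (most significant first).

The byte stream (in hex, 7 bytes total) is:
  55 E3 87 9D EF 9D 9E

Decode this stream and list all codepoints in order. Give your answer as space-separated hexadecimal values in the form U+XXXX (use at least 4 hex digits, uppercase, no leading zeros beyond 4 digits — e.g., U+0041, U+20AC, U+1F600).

Byte[0]=55: 1-byte ASCII. cp=U+0055
Byte[1]=E3: 3-byte lead, need 2 cont bytes. acc=0x3
Byte[2]=87: continuation. acc=(acc<<6)|0x07=0xC7
Byte[3]=9D: continuation. acc=(acc<<6)|0x1D=0x31DD
Completed: cp=U+31DD (starts at byte 1)
Byte[4]=EF: 3-byte lead, need 2 cont bytes. acc=0xF
Byte[5]=9D: continuation. acc=(acc<<6)|0x1D=0x3DD
Byte[6]=9E: continuation. acc=(acc<<6)|0x1E=0xF75E
Completed: cp=U+F75E (starts at byte 4)

Answer: U+0055 U+31DD U+F75E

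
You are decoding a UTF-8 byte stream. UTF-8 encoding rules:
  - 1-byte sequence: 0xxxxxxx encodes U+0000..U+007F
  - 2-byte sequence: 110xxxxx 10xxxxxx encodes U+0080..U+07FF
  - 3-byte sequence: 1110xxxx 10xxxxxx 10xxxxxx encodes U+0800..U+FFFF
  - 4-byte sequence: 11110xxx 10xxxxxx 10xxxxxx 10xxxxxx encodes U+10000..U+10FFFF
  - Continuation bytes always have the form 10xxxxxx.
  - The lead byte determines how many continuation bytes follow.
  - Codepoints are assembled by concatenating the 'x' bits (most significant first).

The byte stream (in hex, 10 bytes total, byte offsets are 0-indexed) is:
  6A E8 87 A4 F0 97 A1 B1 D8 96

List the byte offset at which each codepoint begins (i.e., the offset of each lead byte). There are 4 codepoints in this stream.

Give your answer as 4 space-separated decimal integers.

Answer: 0 1 4 8

Derivation:
Byte[0]=6A: 1-byte ASCII. cp=U+006A
Byte[1]=E8: 3-byte lead, need 2 cont bytes. acc=0x8
Byte[2]=87: continuation. acc=(acc<<6)|0x07=0x207
Byte[3]=A4: continuation. acc=(acc<<6)|0x24=0x81E4
Completed: cp=U+81E4 (starts at byte 1)
Byte[4]=F0: 4-byte lead, need 3 cont bytes. acc=0x0
Byte[5]=97: continuation. acc=(acc<<6)|0x17=0x17
Byte[6]=A1: continuation. acc=(acc<<6)|0x21=0x5E1
Byte[7]=B1: continuation. acc=(acc<<6)|0x31=0x17871
Completed: cp=U+17871 (starts at byte 4)
Byte[8]=D8: 2-byte lead, need 1 cont bytes. acc=0x18
Byte[9]=96: continuation. acc=(acc<<6)|0x16=0x616
Completed: cp=U+0616 (starts at byte 8)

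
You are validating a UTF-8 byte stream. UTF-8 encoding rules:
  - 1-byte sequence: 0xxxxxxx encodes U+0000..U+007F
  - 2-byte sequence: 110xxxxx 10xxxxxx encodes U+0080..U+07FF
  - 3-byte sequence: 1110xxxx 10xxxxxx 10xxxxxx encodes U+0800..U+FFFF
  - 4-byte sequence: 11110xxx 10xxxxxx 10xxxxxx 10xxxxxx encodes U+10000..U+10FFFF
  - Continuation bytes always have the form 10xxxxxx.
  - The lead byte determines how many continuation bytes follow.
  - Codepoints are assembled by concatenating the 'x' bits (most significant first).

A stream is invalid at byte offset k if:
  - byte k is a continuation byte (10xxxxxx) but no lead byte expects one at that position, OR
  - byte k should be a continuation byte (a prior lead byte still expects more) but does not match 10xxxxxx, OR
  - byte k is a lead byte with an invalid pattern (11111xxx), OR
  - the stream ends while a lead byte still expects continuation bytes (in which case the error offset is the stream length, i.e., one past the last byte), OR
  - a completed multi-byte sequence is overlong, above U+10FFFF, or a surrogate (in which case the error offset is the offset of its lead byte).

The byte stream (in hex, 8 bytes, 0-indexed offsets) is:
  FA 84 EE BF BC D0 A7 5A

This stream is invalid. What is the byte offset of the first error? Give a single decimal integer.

Answer: 0

Derivation:
Byte[0]=FA: INVALID lead byte (not 0xxx/110x/1110/11110)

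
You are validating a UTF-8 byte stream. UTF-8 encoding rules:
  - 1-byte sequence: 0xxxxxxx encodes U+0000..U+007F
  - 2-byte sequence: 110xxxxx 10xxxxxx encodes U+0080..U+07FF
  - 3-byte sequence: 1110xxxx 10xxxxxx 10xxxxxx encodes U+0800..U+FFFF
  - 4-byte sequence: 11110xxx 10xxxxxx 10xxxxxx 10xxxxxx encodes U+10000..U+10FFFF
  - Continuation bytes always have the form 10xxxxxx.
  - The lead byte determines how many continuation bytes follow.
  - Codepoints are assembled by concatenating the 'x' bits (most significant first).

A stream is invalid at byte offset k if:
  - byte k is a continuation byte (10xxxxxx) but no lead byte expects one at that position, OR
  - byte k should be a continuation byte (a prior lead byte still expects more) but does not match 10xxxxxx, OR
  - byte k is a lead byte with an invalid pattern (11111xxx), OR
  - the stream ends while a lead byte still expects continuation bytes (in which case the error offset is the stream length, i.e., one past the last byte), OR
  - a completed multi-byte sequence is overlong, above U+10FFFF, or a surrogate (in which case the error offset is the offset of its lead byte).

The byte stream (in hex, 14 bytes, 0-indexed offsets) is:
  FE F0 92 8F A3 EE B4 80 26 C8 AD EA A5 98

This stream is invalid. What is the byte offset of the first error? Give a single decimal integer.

Byte[0]=FE: INVALID lead byte (not 0xxx/110x/1110/11110)

Answer: 0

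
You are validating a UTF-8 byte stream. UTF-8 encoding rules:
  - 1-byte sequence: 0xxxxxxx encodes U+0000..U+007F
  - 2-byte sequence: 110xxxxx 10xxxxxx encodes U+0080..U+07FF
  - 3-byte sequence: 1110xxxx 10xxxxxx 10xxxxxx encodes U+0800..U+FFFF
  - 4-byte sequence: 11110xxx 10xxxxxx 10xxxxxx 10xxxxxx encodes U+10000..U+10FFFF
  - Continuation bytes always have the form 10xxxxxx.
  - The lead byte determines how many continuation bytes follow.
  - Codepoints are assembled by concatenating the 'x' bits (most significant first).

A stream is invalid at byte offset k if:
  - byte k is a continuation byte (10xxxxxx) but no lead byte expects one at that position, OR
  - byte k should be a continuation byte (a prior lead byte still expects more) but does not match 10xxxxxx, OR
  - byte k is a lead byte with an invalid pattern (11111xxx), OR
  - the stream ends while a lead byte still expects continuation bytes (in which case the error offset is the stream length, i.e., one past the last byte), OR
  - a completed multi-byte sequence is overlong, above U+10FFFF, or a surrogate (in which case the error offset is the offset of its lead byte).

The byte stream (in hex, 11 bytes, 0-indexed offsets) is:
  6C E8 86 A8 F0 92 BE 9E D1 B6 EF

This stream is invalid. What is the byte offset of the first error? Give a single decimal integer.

Byte[0]=6C: 1-byte ASCII. cp=U+006C
Byte[1]=E8: 3-byte lead, need 2 cont bytes. acc=0x8
Byte[2]=86: continuation. acc=(acc<<6)|0x06=0x206
Byte[3]=A8: continuation. acc=(acc<<6)|0x28=0x81A8
Completed: cp=U+81A8 (starts at byte 1)
Byte[4]=F0: 4-byte lead, need 3 cont bytes. acc=0x0
Byte[5]=92: continuation. acc=(acc<<6)|0x12=0x12
Byte[6]=BE: continuation. acc=(acc<<6)|0x3E=0x4BE
Byte[7]=9E: continuation. acc=(acc<<6)|0x1E=0x12F9E
Completed: cp=U+12F9E (starts at byte 4)
Byte[8]=D1: 2-byte lead, need 1 cont bytes. acc=0x11
Byte[9]=B6: continuation. acc=(acc<<6)|0x36=0x476
Completed: cp=U+0476 (starts at byte 8)
Byte[10]=EF: 3-byte lead, need 2 cont bytes. acc=0xF
Byte[11]: stream ended, expected continuation. INVALID

Answer: 11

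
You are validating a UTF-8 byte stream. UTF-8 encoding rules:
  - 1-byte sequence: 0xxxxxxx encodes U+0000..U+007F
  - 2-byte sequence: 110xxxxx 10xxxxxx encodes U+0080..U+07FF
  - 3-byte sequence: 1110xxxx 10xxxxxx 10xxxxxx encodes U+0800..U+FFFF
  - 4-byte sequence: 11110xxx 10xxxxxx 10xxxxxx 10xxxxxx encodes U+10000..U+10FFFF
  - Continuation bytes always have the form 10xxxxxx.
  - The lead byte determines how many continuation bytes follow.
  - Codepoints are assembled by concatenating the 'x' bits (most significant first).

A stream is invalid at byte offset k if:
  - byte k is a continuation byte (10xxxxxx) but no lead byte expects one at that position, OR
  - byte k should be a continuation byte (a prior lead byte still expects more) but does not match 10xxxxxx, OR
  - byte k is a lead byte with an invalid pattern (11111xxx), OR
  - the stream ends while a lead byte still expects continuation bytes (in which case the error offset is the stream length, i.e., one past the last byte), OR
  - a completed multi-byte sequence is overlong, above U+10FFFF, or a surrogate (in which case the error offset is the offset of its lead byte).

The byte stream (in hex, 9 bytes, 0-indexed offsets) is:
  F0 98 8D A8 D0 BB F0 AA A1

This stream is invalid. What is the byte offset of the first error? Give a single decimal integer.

Answer: 9

Derivation:
Byte[0]=F0: 4-byte lead, need 3 cont bytes. acc=0x0
Byte[1]=98: continuation. acc=(acc<<6)|0x18=0x18
Byte[2]=8D: continuation. acc=(acc<<6)|0x0D=0x60D
Byte[3]=A8: continuation. acc=(acc<<6)|0x28=0x18368
Completed: cp=U+18368 (starts at byte 0)
Byte[4]=D0: 2-byte lead, need 1 cont bytes. acc=0x10
Byte[5]=BB: continuation. acc=(acc<<6)|0x3B=0x43B
Completed: cp=U+043B (starts at byte 4)
Byte[6]=F0: 4-byte lead, need 3 cont bytes. acc=0x0
Byte[7]=AA: continuation. acc=(acc<<6)|0x2A=0x2A
Byte[8]=A1: continuation. acc=(acc<<6)|0x21=0xAA1
Byte[9]: stream ended, expected continuation. INVALID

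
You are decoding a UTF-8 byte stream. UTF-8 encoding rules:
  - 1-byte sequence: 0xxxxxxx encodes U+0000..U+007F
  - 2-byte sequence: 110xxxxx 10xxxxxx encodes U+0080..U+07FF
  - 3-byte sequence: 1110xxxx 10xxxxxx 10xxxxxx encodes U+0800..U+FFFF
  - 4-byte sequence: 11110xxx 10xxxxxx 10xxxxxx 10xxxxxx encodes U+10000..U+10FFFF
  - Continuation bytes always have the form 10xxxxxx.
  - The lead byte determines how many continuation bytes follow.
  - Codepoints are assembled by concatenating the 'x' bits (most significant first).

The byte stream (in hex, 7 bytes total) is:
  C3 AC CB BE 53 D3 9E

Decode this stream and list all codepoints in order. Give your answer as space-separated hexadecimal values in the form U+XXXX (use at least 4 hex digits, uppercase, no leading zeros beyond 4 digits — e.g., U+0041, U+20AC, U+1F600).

Answer: U+00EC U+02FE U+0053 U+04DE

Derivation:
Byte[0]=C3: 2-byte lead, need 1 cont bytes. acc=0x3
Byte[1]=AC: continuation. acc=(acc<<6)|0x2C=0xEC
Completed: cp=U+00EC (starts at byte 0)
Byte[2]=CB: 2-byte lead, need 1 cont bytes. acc=0xB
Byte[3]=BE: continuation. acc=(acc<<6)|0x3E=0x2FE
Completed: cp=U+02FE (starts at byte 2)
Byte[4]=53: 1-byte ASCII. cp=U+0053
Byte[5]=D3: 2-byte lead, need 1 cont bytes. acc=0x13
Byte[6]=9E: continuation. acc=(acc<<6)|0x1E=0x4DE
Completed: cp=U+04DE (starts at byte 5)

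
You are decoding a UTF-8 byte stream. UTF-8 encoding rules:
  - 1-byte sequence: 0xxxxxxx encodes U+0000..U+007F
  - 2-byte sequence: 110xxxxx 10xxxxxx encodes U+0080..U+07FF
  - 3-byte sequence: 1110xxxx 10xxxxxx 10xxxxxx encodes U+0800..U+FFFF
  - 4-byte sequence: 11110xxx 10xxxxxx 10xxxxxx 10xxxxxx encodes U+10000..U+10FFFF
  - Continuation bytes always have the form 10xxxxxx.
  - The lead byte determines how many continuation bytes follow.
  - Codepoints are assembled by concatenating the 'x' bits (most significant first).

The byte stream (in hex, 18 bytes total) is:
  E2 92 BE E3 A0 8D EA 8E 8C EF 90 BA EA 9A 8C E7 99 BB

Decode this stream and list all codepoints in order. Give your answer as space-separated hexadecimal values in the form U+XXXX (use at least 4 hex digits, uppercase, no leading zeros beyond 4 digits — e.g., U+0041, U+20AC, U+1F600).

Byte[0]=E2: 3-byte lead, need 2 cont bytes. acc=0x2
Byte[1]=92: continuation. acc=(acc<<6)|0x12=0x92
Byte[2]=BE: continuation. acc=(acc<<6)|0x3E=0x24BE
Completed: cp=U+24BE (starts at byte 0)
Byte[3]=E3: 3-byte lead, need 2 cont bytes. acc=0x3
Byte[4]=A0: continuation. acc=(acc<<6)|0x20=0xE0
Byte[5]=8D: continuation. acc=(acc<<6)|0x0D=0x380D
Completed: cp=U+380D (starts at byte 3)
Byte[6]=EA: 3-byte lead, need 2 cont bytes. acc=0xA
Byte[7]=8E: continuation. acc=(acc<<6)|0x0E=0x28E
Byte[8]=8C: continuation. acc=(acc<<6)|0x0C=0xA38C
Completed: cp=U+A38C (starts at byte 6)
Byte[9]=EF: 3-byte lead, need 2 cont bytes. acc=0xF
Byte[10]=90: continuation. acc=(acc<<6)|0x10=0x3D0
Byte[11]=BA: continuation. acc=(acc<<6)|0x3A=0xF43A
Completed: cp=U+F43A (starts at byte 9)
Byte[12]=EA: 3-byte lead, need 2 cont bytes. acc=0xA
Byte[13]=9A: continuation. acc=(acc<<6)|0x1A=0x29A
Byte[14]=8C: continuation. acc=(acc<<6)|0x0C=0xA68C
Completed: cp=U+A68C (starts at byte 12)
Byte[15]=E7: 3-byte lead, need 2 cont bytes. acc=0x7
Byte[16]=99: continuation. acc=(acc<<6)|0x19=0x1D9
Byte[17]=BB: continuation. acc=(acc<<6)|0x3B=0x767B
Completed: cp=U+767B (starts at byte 15)

Answer: U+24BE U+380D U+A38C U+F43A U+A68C U+767B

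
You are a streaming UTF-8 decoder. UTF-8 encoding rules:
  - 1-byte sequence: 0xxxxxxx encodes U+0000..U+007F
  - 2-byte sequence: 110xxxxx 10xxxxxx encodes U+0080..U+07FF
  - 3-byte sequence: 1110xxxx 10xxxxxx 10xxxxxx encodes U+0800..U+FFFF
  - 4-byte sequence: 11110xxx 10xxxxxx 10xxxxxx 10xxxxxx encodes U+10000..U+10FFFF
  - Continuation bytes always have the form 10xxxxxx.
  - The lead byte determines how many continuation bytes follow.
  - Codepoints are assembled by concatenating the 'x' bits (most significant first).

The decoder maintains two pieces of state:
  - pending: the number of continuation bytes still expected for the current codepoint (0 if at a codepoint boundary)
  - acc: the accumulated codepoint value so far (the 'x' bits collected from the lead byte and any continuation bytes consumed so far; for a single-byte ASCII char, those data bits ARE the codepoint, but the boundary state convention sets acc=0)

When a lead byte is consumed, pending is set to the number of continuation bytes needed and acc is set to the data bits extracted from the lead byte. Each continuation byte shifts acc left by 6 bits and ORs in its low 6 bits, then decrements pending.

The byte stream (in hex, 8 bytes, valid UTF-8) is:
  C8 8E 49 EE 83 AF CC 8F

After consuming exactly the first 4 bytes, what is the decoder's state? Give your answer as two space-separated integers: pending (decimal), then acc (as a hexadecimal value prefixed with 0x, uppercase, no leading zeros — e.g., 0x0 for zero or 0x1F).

Byte[0]=C8: 2-byte lead. pending=1, acc=0x8
Byte[1]=8E: continuation. acc=(acc<<6)|0x0E=0x20E, pending=0
Byte[2]=49: 1-byte. pending=0, acc=0x0
Byte[3]=EE: 3-byte lead. pending=2, acc=0xE

Answer: 2 0xE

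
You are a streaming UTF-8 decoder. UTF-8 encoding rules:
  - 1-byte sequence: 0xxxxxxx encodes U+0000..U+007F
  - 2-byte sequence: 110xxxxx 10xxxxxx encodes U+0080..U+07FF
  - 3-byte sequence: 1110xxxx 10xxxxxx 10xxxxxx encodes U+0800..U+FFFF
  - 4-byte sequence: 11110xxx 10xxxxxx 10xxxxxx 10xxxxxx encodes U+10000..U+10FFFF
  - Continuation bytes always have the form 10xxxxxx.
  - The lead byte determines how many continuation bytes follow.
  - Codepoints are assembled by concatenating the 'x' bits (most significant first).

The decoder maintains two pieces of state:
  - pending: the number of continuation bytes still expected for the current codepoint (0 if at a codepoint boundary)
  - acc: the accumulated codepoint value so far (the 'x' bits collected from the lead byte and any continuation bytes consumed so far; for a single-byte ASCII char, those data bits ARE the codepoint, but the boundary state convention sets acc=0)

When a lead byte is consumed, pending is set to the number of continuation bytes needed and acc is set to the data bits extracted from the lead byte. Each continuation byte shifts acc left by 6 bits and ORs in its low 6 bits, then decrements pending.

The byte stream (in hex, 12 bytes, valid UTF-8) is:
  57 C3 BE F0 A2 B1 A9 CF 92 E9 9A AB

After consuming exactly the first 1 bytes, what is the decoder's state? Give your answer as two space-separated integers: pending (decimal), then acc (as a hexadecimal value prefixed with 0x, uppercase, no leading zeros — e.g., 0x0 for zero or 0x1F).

Byte[0]=57: 1-byte. pending=0, acc=0x0

Answer: 0 0x0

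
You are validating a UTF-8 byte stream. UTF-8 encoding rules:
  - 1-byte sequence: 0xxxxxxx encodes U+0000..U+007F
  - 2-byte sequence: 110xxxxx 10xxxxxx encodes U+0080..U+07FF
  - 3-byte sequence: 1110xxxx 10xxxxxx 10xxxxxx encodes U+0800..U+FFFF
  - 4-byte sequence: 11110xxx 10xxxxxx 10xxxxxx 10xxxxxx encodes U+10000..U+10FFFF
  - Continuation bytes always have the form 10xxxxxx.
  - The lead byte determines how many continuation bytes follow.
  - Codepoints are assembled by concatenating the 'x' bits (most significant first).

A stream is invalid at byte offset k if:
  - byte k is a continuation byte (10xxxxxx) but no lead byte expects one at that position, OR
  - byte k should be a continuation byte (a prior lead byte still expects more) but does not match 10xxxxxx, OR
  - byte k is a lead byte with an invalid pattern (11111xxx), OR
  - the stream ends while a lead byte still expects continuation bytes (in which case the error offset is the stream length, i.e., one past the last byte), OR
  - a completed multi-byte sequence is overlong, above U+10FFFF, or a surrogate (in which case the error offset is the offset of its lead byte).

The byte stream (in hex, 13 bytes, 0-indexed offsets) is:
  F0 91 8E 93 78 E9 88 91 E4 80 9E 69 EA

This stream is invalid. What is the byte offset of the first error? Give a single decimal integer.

Answer: 13

Derivation:
Byte[0]=F0: 4-byte lead, need 3 cont bytes. acc=0x0
Byte[1]=91: continuation. acc=(acc<<6)|0x11=0x11
Byte[2]=8E: continuation. acc=(acc<<6)|0x0E=0x44E
Byte[3]=93: continuation. acc=(acc<<6)|0x13=0x11393
Completed: cp=U+11393 (starts at byte 0)
Byte[4]=78: 1-byte ASCII. cp=U+0078
Byte[5]=E9: 3-byte lead, need 2 cont bytes. acc=0x9
Byte[6]=88: continuation. acc=(acc<<6)|0x08=0x248
Byte[7]=91: continuation. acc=(acc<<6)|0x11=0x9211
Completed: cp=U+9211 (starts at byte 5)
Byte[8]=E4: 3-byte lead, need 2 cont bytes. acc=0x4
Byte[9]=80: continuation. acc=(acc<<6)|0x00=0x100
Byte[10]=9E: continuation. acc=(acc<<6)|0x1E=0x401E
Completed: cp=U+401E (starts at byte 8)
Byte[11]=69: 1-byte ASCII. cp=U+0069
Byte[12]=EA: 3-byte lead, need 2 cont bytes. acc=0xA
Byte[13]: stream ended, expected continuation. INVALID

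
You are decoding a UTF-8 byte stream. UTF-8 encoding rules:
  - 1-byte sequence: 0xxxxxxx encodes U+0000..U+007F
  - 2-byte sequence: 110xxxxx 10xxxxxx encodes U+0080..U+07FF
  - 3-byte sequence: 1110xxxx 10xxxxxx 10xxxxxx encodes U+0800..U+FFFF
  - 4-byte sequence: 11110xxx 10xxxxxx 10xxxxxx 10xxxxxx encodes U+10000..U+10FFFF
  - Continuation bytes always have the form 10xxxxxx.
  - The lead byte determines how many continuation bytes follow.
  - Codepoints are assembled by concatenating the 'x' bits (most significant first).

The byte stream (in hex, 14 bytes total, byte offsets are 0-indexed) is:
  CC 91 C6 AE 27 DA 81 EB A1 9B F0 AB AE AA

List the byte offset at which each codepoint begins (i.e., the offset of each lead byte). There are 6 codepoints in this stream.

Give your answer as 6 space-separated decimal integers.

Byte[0]=CC: 2-byte lead, need 1 cont bytes. acc=0xC
Byte[1]=91: continuation. acc=(acc<<6)|0x11=0x311
Completed: cp=U+0311 (starts at byte 0)
Byte[2]=C6: 2-byte lead, need 1 cont bytes. acc=0x6
Byte[3]=AE: continuation. acc=(acc<<6)|0x2E=0x1AE
Completed: cp=U+01AE (starts at byte 2)
Byte[4]=27: 1-byte ASCII. cp=U+0027
Byte[5]=DA: 2-byte lead, need 1 cont bytes. acc=0x1A
Byte[6]=81: continuation. acc=(acc<<6)|0x01=0x681
Completed: cp=U+0681 (starts at byte 5)
Byte[7]=EB: 3-byte lead, need 2 cont bytes. acc=0xB
Byte[8]=A1: continuation. acc=(acc<<6)|0x21=0x2E1
Byte[9]=9B: continuation. acc=(acc<<6)|0x1B=0xB85B
Completed: cp=U+B85B (starts at byte 7)
Byte[10]=F0: 4-byte lead, need 3 cont bytes. acc=0x0
Byte[11]=AB: continuation. acc=(acc<<6)|0x2B=0x2B
Byte[12]=AE: continuation. acc=(acc<<6)|0x2E=0xAEE
Byte[13]=AA: continuation. acc=(acc<<6)|0x2A=0x2BBAA
Completed: cp=U+2BBAA (starts at byte 10)

Answer: 0 2 4 5 7 10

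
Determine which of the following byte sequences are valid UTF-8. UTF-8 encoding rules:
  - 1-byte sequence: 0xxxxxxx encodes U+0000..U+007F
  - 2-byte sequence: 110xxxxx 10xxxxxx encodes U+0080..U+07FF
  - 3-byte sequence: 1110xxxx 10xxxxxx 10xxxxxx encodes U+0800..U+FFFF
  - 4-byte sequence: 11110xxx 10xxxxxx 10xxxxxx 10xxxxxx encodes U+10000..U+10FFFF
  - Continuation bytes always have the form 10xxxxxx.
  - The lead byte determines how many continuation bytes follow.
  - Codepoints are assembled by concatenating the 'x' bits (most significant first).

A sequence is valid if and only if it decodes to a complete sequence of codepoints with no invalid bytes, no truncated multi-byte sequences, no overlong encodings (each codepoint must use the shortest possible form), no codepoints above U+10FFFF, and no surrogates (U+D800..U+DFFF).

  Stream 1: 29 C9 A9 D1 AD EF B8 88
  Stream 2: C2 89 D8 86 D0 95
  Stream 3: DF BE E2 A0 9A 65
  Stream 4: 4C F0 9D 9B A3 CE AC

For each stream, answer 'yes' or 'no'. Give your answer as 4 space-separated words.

Answer: yes yes yes yes

Derivation:
Stream 1: decodes cleanly. VALID
Stream 2: decodes cleanly. VALID
Stream 3: decodes cleanly. VALID
Stream 4: decodes cleanly. VALID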